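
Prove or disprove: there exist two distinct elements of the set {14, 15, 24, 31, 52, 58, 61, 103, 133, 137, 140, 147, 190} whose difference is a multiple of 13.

Two integers differ by a multiple of 13 exactly when they have the same residue mod 13. The residues are 14↦1, 15↦2, 24↦11, 31↦5, 52↦0, 58↦6, 61↦9, 103↦12, 133↦3, 137↦7, 140↦10, 147↦4, 190↦8.
No residue repeats among the 13 elements, so no pair has difference ≡ 0 (mod 13).

There is no such pair.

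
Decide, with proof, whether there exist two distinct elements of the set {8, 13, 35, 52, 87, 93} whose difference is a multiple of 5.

8 and 13 are such a pair.

Reduce each element mod 5: 8↦3, 13↦3, 35↦0, 52↦2, 87↦2, 93↦3. The residue 3 repeats (at 8 and 13), and 13 − 8 = 5 = 1·5.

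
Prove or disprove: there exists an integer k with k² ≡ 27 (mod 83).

Take k = 44. Then 44² = 1936 = 23·83 + 27, so 44² ≡ 27 (mod 83).

k = 44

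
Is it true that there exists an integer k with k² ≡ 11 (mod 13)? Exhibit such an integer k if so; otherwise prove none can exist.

No such integer exists.

Since (13 − k)² ≡ k² (mod 13), it suffices to square k = 0, 1, …, 6: the residues are 0, 1, 4, 9, 3, 12, 10.
The set of squares mod 13 is therefore {0, 1, 3, 4, 9, 10, 12}, which does not contain 11.
Hence no integer k has k² ≡ 11 (mod 13).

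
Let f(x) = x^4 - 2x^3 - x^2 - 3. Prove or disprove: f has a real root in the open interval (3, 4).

No.

f(3) = 15 and f(4) = 109, both positive, so a sign-change argument is unavailable; we show f keeps this sign on the whole interval.
Shift to the endpoint 3: with x = 3 + u (0 < u < 1), one computes f(3 + u) = u^4 + 10u^3 + 35u^2 + 48u + 15.
All 5 nonzero coefficients of this polynomial in u are positive; hence for u > 0 the value is a sum of positive terms (the constant 15 among them).
So f is strictly positive on (3, 4); no root exists in the interval.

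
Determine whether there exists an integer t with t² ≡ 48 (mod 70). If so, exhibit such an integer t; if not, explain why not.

No such integer exists.

Reduce modulo 5, which divides 70: we would need t² ≡ 3 (mod 5).
Computing t² mod 5 for t = 0, 1, …, 2 (enough, by the symmetry t ↦ 5 − t) gives 0, 1, 4.
So the quadratic residues mod 5 are {0, 1, 4}, and 3 is not among them.
Therefore t² ≡ 48 (mod 70) has no solution.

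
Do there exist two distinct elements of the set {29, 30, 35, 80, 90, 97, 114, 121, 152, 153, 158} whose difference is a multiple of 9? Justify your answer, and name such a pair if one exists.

Reduce each element mod 9: 29↦2, 30↦3, 35↦8, 80↦8, 90↦0, 97↦7, 114↦6, 121↦4, 152↦8, 153↦0, 158↦5. The residue 8 repeats (at 35 and 80), and 80 − 35 = 45 = 5·9.

The pair (35, 80) works.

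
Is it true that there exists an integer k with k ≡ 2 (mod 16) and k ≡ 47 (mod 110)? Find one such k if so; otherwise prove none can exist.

Both moduli are multiples of 2 = gcd(16, 110), so any solution would satisfy k ≡ 2 and k ≡ 47 modulo 2 simultaneously.
However 2 ≡ 0 and 47 ≡ 1 (mod 2), and 0 ≠ 1.
Therefore no such k exists.

No, no such integer exists.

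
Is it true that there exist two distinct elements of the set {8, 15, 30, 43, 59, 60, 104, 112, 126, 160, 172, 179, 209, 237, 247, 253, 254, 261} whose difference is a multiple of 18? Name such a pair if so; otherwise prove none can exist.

No such pair exists.

Two integers differ by a multiple of 18 exactly when they have the same residue mod 18. The residues are 8↦8, 15↦15, 30↦12, 43↦7, 59↦5, 60↦6, 104↦14, 112↦4, 126↦0, 160↦16, 172↦10, 179↦17, 209↦11, 237↦3, 247↦13, 253↦1, 254↦2, 261↦9.
These 18 residues are pairwise different, hence no difference of two elements is divisible by 18.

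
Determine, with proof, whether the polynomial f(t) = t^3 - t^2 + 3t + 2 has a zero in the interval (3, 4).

Evaluate at the endpoints: f(3) = 29, f(4) = 62 — same sign (positive).
The derivative f'(t) = 3t^2 - 2t + 3 is a quadratic with discriminant (-2)² − 4·3·3 = -32 < 0; it never vanishes, so it is always positive (sign of the leading coefficient).
Hence f is strictly increasing on ℝ, and in particular on [3, 4]. A strictly monotone function with same-sign endpoint values stays positive on the whole interval, so f has no zero in (3, 4).

No.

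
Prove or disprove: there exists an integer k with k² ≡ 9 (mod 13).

k = 10

k = 10 works: 10² = 100, and 100 − 9 = 91 = 7·13.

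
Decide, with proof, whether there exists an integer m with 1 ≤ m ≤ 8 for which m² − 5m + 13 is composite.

At m = 4: 4² − 5·4 + 13 = 9 = 3·3, which is composite.

m = 4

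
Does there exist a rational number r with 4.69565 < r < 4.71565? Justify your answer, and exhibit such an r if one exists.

r = 33/7

Scale by 7: the interval becomes (32.86955, 33.00955), which contains the integer 33.
Hence 33/7 is a rational number with 4.69565 < 33/7 < 4.71565.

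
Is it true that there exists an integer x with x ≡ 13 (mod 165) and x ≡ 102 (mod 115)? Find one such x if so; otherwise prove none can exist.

No, no such integer exists.

Reduce both congruences modulo 5, which divides 165 and 115: they say x ≡ 13 (mod 5) and x ≡ 102 (mod 5).
These are incompatible: 13 − 102 = -89 is not divisible by 5.
So no integer satisfies both congruences.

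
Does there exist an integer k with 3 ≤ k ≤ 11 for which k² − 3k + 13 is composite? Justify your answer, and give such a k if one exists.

The values for k = 3, 4, …, 11 are 13, 17, 23, 31, 41, 53, 67, 83, 101, and each of these is prime.
So no value in the range makes the expression composite.

No such integer k in that range exists.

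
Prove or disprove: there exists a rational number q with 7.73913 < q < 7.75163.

q = 31/4

Scale by 4: the interval becomes (30.95652, 31.00652), which contains the integer 31.
Dividing back, 7.73913 < 31/4 < 7.75163, and 31/4 is rational.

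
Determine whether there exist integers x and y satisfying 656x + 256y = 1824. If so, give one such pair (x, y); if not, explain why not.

x = 2, y = 2

Every value of 656x + 256y is a multiple of gcd(656, 256) = 16; since 16 ∣ 1824, solutions exist.
Dividing through by 16 reduces the equation to 41x + 16y = 114.
Run the Euclidean algorithm on 41 and 16: 41 = 2·16 + 9, 16 = 1·9 + 7, 9 = 1·7 + 2, 7 = 3·2 + 1, 2 = 2·1 + 0.
Unwinding: 1 = 7 − 3·2 = 7 − 3·(9 − 1·7) = −3·9 + 4·7 = −3·9 + 4·(16 − 1·9) = 4·16 − 7·9 = 4·16 − 7·(41 − 2·16) = −7·41 + 18·16, i.e. 41·(-7) + 16·18 = 1.
Multiplying through by 114: x = (-7)·114 = -798, y = 18·114 = 2052 is a solution.
Adding 50·16 to x and subtracting 50·41 from y gives the tidier solution (2, 2).
Indeed 656·2 + 256·2 = 1312 + 512 = 1824.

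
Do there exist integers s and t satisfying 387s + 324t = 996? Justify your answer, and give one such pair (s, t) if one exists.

Both 387 and 324 are divisible by gcd(387, 324) = 9, hence so is any combination 387s + 324t.
But 996 is not a multiple of 9 (it leaves remainder 6).
Therefore 387s + 324t = 996 has no solution in integers.

No such integers exist.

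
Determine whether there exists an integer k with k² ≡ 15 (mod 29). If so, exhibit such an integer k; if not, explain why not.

No, no such integer exists.

Apply Euler's criterion with the prime 29: 15 is a quadratic residue iff 15^14 ≡ 1 (mod 29), and a non-residue iff it is ≡ −1.
Repeated squaring mod 29: 15^2 = 225 ≡ 22; 15^4 ≡ 22² = 484 ≡ 20; 15^8 ≡ 20² = 400 ≡ 23.
Since 14 = 8 + 4 + 2, 15^14 ≡ 23 · 20 · 22; multiplying out mod 29: 23·20 = 460 ≡ 25, then 25·22 = 550 ≡ 28. Thus 15^14 ≡ 28 ≡ −1 (mod 29).
By Euler's criterion 15 is a quadratic non-residue mod 29: no k satisfies k² ≡ 15 (mod 29).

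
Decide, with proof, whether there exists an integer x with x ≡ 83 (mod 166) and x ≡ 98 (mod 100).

Reduce both congruences modulo 2, which divides 166 and 100: they say x ≡ 83 (mod 2) and x ≡ 98 (mod 2).
These are incompatible: 83 − 98 = -15 is not divisible by 2.
Therefore no such x exists.

No such integer exists.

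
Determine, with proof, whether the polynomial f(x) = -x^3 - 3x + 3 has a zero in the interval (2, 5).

f(2) = -11 and f(5) = -137, both negative.
The derivative f'(x) = -3x^2 - 3 is a quadratic with discriminant 0² − 4·(-3)·(-3) = -36 < 0; it never vanishes, so it is always negative (sign of the leading coefficient).
Hence f is strictly decreasing on ℝ, and in particular on [2, 5]. A strictly monotone function with same-sign endpoint values stays negative on the whole interval, so f has no zero in (2, 5).

No such root exists.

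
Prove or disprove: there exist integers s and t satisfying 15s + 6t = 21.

gcd(15, 6) = 3, and 3 divides 21, so integer solutions exist.
Dividing through by 3 reduces the equation to 5s + 2t = 7.
Dividing repeatedly: 5 = 2·2 + 1, 2 = 2·1 + 0.
Back-substituting, 1 = 5 − 2·2; that is, 5·1 + 2·(-2) = 1.
Multiplying through by 7: s = 1·7 = 7, t = (-2)·7 = -14 is a solution.
Shifting by a multiple of (2, −5) keeps it a solution: s = 7 − 3·2 = 1, t = -14 + 3·5 = 1.
Indeed 15·1 + 6·1 = 15 + 6 = 21.

s = 1, t = 1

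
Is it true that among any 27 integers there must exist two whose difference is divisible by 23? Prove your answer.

Partition the integers by their residue mod 23; there are 23 classes.
Placing 27 integers into 23 classes, some class receives at least two — say a and b.
Equal remainders mean a − b ≡ 0 (mod 23), so 23 divides their difference.

Yes.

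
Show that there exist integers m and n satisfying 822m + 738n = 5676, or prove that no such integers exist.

m = 50, n = -48

Every value of 822m + 738n is a multiple of gcd(822, 738) = 6; since 6 ∣ 5676, solutions exist.
Dividing through by 6 reduces the equation to 137m + 123n = 946.
Dividing repeatedly: 137 = 1·123 + 14, 123 = 8·14 + 11, 14 = 1·11 + 3, 11 = 3·3 + 2, 3 = 1·2 + 1, 2 = 2·1 + 0.
Back-substituting, 1 = 3 − 1·2 = 3 − (11 − 3·3) = −11 + 4·3 = −11 + 4·(14 − 1·11) = 4·14 − 5·11 = 4·14 − 5·(123 − 8·14) = −5·123 + 44·14 = −5·123 + 44·(137 − 1·123) = 44·137 − 49·123; that is, 137·44 + 123·(-49) = 1.
Scaling by 946 gives the particular solution (m, n) = (41624, -46354).
The general solution is m = 41624 + 123k, n = -46354 − 137k; taking k = -338 gives the smaller pair m = 50, n = -48.
Check: 822·50 + 738·(-48) = 41100 − 35424 = 5676. ✓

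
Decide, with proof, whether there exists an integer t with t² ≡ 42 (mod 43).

43 is prime, so by Euler's criterion 42 is a square mod 43 iff 42^((43−1)/2) = 42^21 ≡ 1 (mod 43).
Repeated squaring mod 43: 42^2 = 1764 ≡ 1; 42^4 ≡ 1² = 1 ≡ 1; 42^8 ≡ 1² = 1 ≡ 1; 42^16 ≡ 1² = 1 ≡ 1.
Since 21 = 16 + 4 + 1, 42^21 ≡ 1 · 1 · 42; multiplying out mod 43: 1·1 = 1 ≡ 1, then 1·42 = 42 ≡ 42. Thus 42^21 ≡ 42 ≡ −1 (mod 43).
By Euler's criterion 42 is a quadratic non-residue mod 43: no t satisfies t² ≡ 42 (mod 43).

No, no such integer exists.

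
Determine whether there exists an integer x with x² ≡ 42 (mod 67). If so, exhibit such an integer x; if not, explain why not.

Apply Euler's criterion with the prime 67: 42 is a quadratic residue iff 42^33 ≡ 1 (mod 67), and a non-residue iff it is ≡ −1.
Squaring successively (mod 67): 42^2 = 1764 ≡ 22; 42^4 ≡ 22² = 484 ≡ 15; 42^8 ≡ 15² = 225 ≡ 24; 42^16 ≡ 24² = 576 ≡ 40; 42^32 ≡ 40² = 1600 ≡ 59.
Since 33 = 32 + 1, 42^33 ≡ 59 · 42; multiplying out mod 67: 59·42 = 2478 ≡ 66. Thus 42^33 ≡ 66 ≡ −1 (mod 67).
The value −1 means 42 is a non-residue modulo 67, so x² ≡ 42 (mod 67) is impossible.

No such integer exists.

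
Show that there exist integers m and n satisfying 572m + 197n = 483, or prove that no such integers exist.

572 and 197 are coprime, so 572m + 197n ranges over all of ℤ.
Run the Euclidean algorithm on 572 and 197: 572 = 2·197 + 178, 197 = 1·178 + 19, 178 = 9·19 + 7, 19 = 2·7 + 5, 7 = 1·5 + 2, 5 = 2·2 + 1, 2 = 2·1 + 0.
Unwinding: 1 = 5 − 2·2 = 5 − 2·(7 − 1·5) = −2·7 + 3·5 = −2·7 + 3·(19 − 2·7) = 3·19 − 8·7 = 3·19 − 8·(178 − 9·19) = −8·178 + 75·19 = −8·178 + 75·(197 − 1·178) = 75·197 − 83·178 = 75·197 − 83·(572 − 2·197) = −83·572 + 241·197, i.e. 572·(-83) + 197·241 = 1.
Scaling by 483 gives the particular solution (m, n) = (-40089, 116403).
Adding 204·197 to m and subtracting 204·572 from n gives the tidier solution (99, -285).
Check: 572·99 + 197·(-285) = 56628 − 56145 = 483. ✓

m = 99, n = -285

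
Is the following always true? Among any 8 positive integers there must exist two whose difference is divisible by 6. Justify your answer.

There are exactly 6 possible remainders on division by 6.
With 8 integers and only 6 classes, the pigeonhole principle forces two of them, say a and b, into the same class.
Equal remainders mean a − b ≡ 0 (mod 6), so 6 divides their difference.

True.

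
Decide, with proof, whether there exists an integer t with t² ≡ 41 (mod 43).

t = 27

Take t = 27. Then 27² = 729 = 16·43 + 41, so 27² ≡ 41 (mod 43).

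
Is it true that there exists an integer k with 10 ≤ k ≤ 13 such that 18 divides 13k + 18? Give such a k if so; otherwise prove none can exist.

There is no such integer k in that range.

For k = 10, 11, 12, 13 the values of 13k + 18 modulo 18 are 4, 17, 12, 7 respectively.
Since 0 is absent from this list, 18 ∤ 13k + 18 for every k with 10 ≤ k ≤ 13.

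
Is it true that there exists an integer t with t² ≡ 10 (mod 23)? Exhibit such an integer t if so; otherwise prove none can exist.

No such integer exists.

Apply Euler's criterion with the prime 23: 10 is a quadratic residue iff 10^11 ≡ 1 (mod 23), and a non-residue iff it is ≡ −1.
Squaring successively (mod 23): 10^2 = 100 ≡ 8; 10^4 ≡ 8² = 64 ≡ 18; 10^8 ≡ 18² = 324 ≡ 2.
Since 11 = 8 + 2 + 1, 10^11 ≡ 2 · 8 · 10; multiplying out mod 23: 2·8 = 16 ≡ 16, then 16·10 = 160 ≡ 22. Thus 10^11 ≡ 22 ≡ −1 (mod 23).
The value −1 means 10 is a non-residue modulo 23, so t² ≡ 10 (mod 23) is impossible.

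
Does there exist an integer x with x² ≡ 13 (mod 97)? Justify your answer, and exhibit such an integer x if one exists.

Apply Euler's criterion with the prime 97: 13 is a quadratic residue iff 13^48 ≡ 1 (mod 97), and a non-residue iff it is ≡ −1.
Repeated squaring mod 97: 13^2 = 169 ≡ 72; 13^4 ≡ 72² = 5184 ≡ 43; 13^8 ≡ 43² = 1849 ≡ 6; 13^16 ≡ 6² = 36 ≡ 36; 13^32 ≡ 36² = 1296 ≡ 35.
Since 48 = 32 + 16, 13^48 ≡ 35 · 36; multiplying out mod 97: 35·36 = 1260 ≡ 96. Thus 13^48 ≡ 96 ≡ −1 (mod 97).
The value −1 means 13 is a non-residue modulo 97, so x² ≡ 13 (mod 97) is impossible.

No, no such integer exists.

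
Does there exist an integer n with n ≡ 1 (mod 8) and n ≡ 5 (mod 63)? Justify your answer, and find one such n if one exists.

n = 257

The moduli 8 and 63 are coprime, so by the Chinese Remainder Theorem a unique solution modulo 504 exists.
Any solution of the first congruence is n = 1 + 8t; substituting into the second, 8t ≡ 5 − 1 ≡ 4 (mod 63).
Since 8·8 = 64 = 1·63 + 1, the inverse of 8 mod 63 is 8.
Therefore t ≡ 8·4 = 32 (mod 63).
With t = 32: n = 1 + 8·32 = 257.
Indeed 257 ≡ 1 (mod 8) and 257 ≡ 5 (mod 63).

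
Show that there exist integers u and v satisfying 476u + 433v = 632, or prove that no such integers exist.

u = 347, v = -380

476 and 433 are coprime, so 476u + 433v ranges over all of ℤ.
Euclidean algorithm: 476 = 1·433 + 43, 433 = 10·43 + 3, 43 = 14·3 + 1, 3 = 3·1 + 0.
Back-substituting, 1 = 43 − 14·3 = 43 − 14·(433 − 10·43) = −14·433 + 141·43 = −14·433 + 141·(476 − 1·433) = 141·476 − 155·433; that is, 476·141 + 433·(-155) = 1.
Times 632: 476·89112 + 433·(-97960) = 632, so (89112, -97960) solves it.
The general solution is u = 89112 + 433k, v = -97960 − 476k; taking k = -205 gives the smaller pair u = 347, v = -380.
Indeed 476·347 + 433·(-380) = 165172 − 164540 = 632.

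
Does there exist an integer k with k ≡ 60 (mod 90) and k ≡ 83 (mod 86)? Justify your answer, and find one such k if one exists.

Reduce both congruences modulo 2, which divides 90 and 86: they say k ≡ 60 (mod 2) and k ≡ 83 (mod 2).
However 60 ≡ 0 and 83 ≡ 1 (mod 2), and 0 ≠ 1.
Hence the system has no solution.

There is no such integer.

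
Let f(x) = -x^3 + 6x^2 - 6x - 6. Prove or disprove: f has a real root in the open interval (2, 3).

f(2) = -2 and f(3) = 3, which have opposite signs.
Since f is a polynomial it is continuous on [2, 3].
By the Intermediate Value Theorem, f takes the value 0 somewhere in the open interval.

Such a root exists.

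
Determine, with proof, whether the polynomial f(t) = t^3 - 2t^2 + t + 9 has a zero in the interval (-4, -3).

No such root exists.

The endpoint values f(-4) = -91 and f(-3) = -39 are both negative. Claim: f(t) < 0 for every t in (-4, -3).
Substitute t = -3 − u, where 0 < u < 1 on the interval. Expanding, f(-3 − u) = -u^3 - 11u^2 - 40u - 39.
The nonzero coefficients here are all negative, so for u > 0 every term is negative (or zero), and the constant term -39 is strictly negative.
So f is strictly negative on (-4, -3); no root exists in the interval.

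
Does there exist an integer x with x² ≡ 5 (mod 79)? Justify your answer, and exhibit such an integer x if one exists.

Take x = 20. Then 20² = 400 = 5·79 + 5, so 20² ≡ 5 (mod 79).

x = 20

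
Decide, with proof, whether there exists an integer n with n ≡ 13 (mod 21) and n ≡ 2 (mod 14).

Reduce both congruences modulo 7, which divides 21 and 14: they say n ≡ 13 (mod 7) and n ≡ 2 (mod 7).
These are incompatible: 13 − 2 = 11 is not divisible by 7.
Therefore no such n exists.

There is no such integer.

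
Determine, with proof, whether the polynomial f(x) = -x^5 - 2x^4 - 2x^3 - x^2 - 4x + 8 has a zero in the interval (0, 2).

f(0) = 8 and f(2) = -84, which have opposite signs.
As a polynomial, f is continuous on every closed interval.
By the Intermediate Value Theorem, f takes the value 0 somewhere in the open interval.

Such a root exists.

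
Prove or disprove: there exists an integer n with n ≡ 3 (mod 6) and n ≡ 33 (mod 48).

n = 33

Here gcd(6, 48) = 6, and both 3 and 33 leave remainder 3 mod 6, so the system is consistent.
Step through n = 3, 3 + 6, 3 + 2·6, …: the values 3, 9, 15, 21, 27, 33 reduce mod 48 to 3, 9, 15, 21, 27, 33. The value 33 hits 33.
Check: 33 mod 6 = 3, 33 mod 48 = 33. ✓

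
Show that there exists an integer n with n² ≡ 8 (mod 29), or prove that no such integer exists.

Apply Euler's criterion with the prime 29: 8 is a quadratic residue iff 8^14 ≡ 1 (mod 29), and a non-residue iff it is ≡ −1.
Repeated squaring mod 29: 8^2 = 64 ≡ 6; 8^4 ≡ 6² = 36 ≡ 7; 8^8 ≡ 7² = 49 ≡ 20.
Since 14 = 8 + 4 + 2, 8^14 ≡ 20 · 7 · 6; multiplying out mod 29: 20·7 = 140 ≡ 24, then 24·6 = 144 ≡ 28. Thus 8^14 ≡ 28 ≡ −1 (mod 29).
By Euler's criterion 8 is a quadratic non-residue mod 29: no n satisfies n² ≡ 8 (mod 29).

There is no such integer.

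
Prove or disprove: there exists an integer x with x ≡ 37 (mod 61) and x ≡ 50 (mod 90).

x = 2660

Since 61 and 90 share no common factor, CRT says the pair of congruences has a solution (unique mod 5490).
Write x = 37 + 61t and require 37 + 61t ≡ 50 (mod 90), i.e. 61t ≡ 13 (mod 90).
Invert 61 mod 90 by the Euclidean algorithm: 90 = 1·61 + 29, 61 = 2·29 + 3, 29 = 9·3 + 2, 3 = 1·2 + 1, 2 = 2·1 + 0; back-substituting, 1 = 3 − 1·2 = 3 − (29 − 9·3) = −29 + 10·3 = −29 + 10·(61 − 2·29) = 10·61 − 21·29 = 10·61 − 21·(90 − 1·61) = −21·90 + 31·61. Hence 61·31 ≡ 1, so 61⁻¹ ≡ 31 (mod 90).
Multiplying by 31: t ≡ 31·13 = 403 ≡ 43 (mod 90).
With t = 43: x = 37 + 61·43 = 2660.
Verify: 2660 = 43·61 + 37 and 2660 = 29·90 + 50. ✓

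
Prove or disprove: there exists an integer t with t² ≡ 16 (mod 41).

t = 4

Take t = 4. Then 4² = 16, and since 0 ≤ 16 < 41 this is already reduced: 4² ≡ 16 (mod 41).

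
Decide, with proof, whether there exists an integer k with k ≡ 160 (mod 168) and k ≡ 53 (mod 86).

There is no such integer.

gcd(168, 86) = 2. If k ≡ 160 (mod 168) and k ≡ 53 (mod 86), then k ≡ 160 (mod 2) and k ≡ 53 (mod 2).
But 160 mod 2 = 0 while 53 mod 2 = 1, a contradiction.
Hence the system has no solution.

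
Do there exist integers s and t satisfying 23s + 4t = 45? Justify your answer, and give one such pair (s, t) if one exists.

Since gcd(23, 4) = 1, every integer is an integer combination of 23 and 4.
Dividing repeatedly: 23 = 5·4 + 3, 4 = 1·3 + 1, 3 = 3·1 + 0.
Back-substituting, 1 = 4 − 1·3 = 4 − (23 − 5·4) = −23 + 6·4; that is, 23·(-1) + 4·6 = 1.
Times 45: 23·(-45) + 4·270 = 45, so (-45, 270) solves it.
The general solution is s = -45 + 4k, t = 270 − 23k; taking k = 12 gives the smaller pair s = 3, t = -6.
Indeed 23·3 + 4·(-6) = 69 − 24 = 45.

s = 3, t = -6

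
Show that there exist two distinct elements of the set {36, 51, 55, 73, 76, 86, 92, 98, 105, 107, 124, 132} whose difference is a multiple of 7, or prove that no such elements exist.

Both 36 and 92 leave remainder 1 on division by 7; their difference 56 = 8·7 is a multiple of 7.

36 and 92 are such a pair.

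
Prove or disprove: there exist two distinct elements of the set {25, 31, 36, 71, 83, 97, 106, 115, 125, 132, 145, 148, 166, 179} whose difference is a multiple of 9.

Reduce each element mod 9: 25↦7, 31↦4, 36↦0, 71↦8, 83↦2, 97↦7, 106↦7, 115↦7, 125↦8, 132↦6, 145↦1, 148↦4, 166↦4, 179↦8. The residue 7 repeats (at 25 and 97), and 97 − 25 = 72 = 8·9.

Yes: 25 and 97.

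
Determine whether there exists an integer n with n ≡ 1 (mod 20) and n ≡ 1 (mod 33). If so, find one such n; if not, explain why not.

n = 1

The moduli 20 and 33 are coprime, so by the Chinese Remainder Theorem a unique solution modulo 660 exists.
Any solution of the first congruence is n = 1 + 20t; substituting into the second, 20t ≡ 1 − 1 ≡ 0 (mod 33).
t = 0 satisfies this.
Taking t = 0 gives n = 1 + 20·0 = 1.
Indeed 1 ≡ 1 (mod 20) and 1 ≡ 1 (mod 33).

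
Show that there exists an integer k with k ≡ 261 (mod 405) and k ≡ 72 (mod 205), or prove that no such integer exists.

Reduce both congruences modulo 5, which divides 405 and 205: they say k ≡ 261 (mod 5) and k ≡ 72 (mod 5).
But 261 mod 5 = 1 while 72 mod 5 = 2, a contradiction.
Hence the system has no solution.

There is no such integer.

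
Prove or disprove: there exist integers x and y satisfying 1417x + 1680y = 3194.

x = 122, y = -101

1417 and 1680 are coprime, so 1417x + 1680y ranges over all of ℤ.
Run the Euclidean algorithm on 1680 and 1417: 1680 = 1·1417 + 263, 1417 = 5·263 + 102, 263 = 2·102 + 59, 102 = 1·59 + 43, 59 = 1·43 + 16, 43 = 2·16 + 11, 16 = 1·11 + 5, 11 = 2·5 + 1, 5 = 5·1 + 0.
Working back up the chain: 1 = 11 − 2·5 = 11 − 2·(16 − 1·11) = −2·16 + 3·11 = −2·16 + 3·(43 − 2·16) = 3·43 − 8·16 = 3·43 − 8·(59 − 1·43) = −8·59 + 11·43 = −8·59 + 11·(102 − 1·59) = 11·102 − 19·59 = 11·102 − 19·(263 − 2·102) = −19·263 + 49·102 = −19·263 + 49·(1417 − 5·263) = 49·1417 − 264·263 = 49·1417 − 264·(1680 − 1·1417) = −264·1680 + 313·1417. So 1417·313 + 1680·(-264) = 1.
Multiplying through by 3194: x = 313·3194 = 999722, y = (-264)·3194 = -843216 is a solution.
Shifting by a multiple of (1680, −1417) keeps it a solution: x = 999722 − 595·1680 = 122, y = -843216 + 595·1417 = -101.
Check: 1417·122 + 1680·(-101) = 172874 − 169680 = 3194. ✓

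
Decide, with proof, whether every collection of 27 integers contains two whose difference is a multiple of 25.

Each integer lies in one of the 25 residue classes modulo 25.
Placing 27 integers into 25 classes, some class receives at least two — say a and b.
Then a ≡ b (mod 25), i.e. 25 ∣ (a − b).

True.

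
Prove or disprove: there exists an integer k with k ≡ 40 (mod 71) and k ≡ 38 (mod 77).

k = 1886

The moduli 71 and 77 are coprime, so by the Chinese Remainder Theorem a unique solution modulo 5467 exists.
Write k = 40 + 71t and require 40 + 71t ≡ 38 (mod 77), i.e. 71t ≡ 75 (mod 77).
Invert 71 mod 77 by the Euclidean algorithm: 77 = 1·71 + 6, 71 = 11·6 + 5, 6 = 1·5 + 1, 5 = 5·1 + 0; back-substituting, 1 = 6 − 1·5 = 6 − (71 − 11·6) = −71 + 12·6 = −71 + 12·(77 − 1·71) = 12·77 − 13·71. Hence 71·(-13) ≡ 1, so 71⁻¹ ≡ -13 ≡ 64 (mod 77).
Multiplying by 64: t ≡ 64·75 = 4800 ≡ 26 (mod 77).
With t = 26: k = 40 + 71·26 = 1886.
Check: 1886 mod 71 = 40, 1886 mod 77 = 38. ✓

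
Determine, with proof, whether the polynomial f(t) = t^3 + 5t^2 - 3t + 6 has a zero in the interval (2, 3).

f(2) = 28 and f(3) = 69, both positive, so a sign-change argument is unavailable; we show f keeps this sign on the whole interval.
Substitute t = 2 + u, where 0 < u < 1 on the interval. Expanding, f(2 + u) = u^3 + 11u^2 + 29u + 28.
The nonzero coefficients here are all positive, so for u > 0 every term is positive (or zero), and the constant term 28 is strictly positive.
So f is strictly positive on (2, 3); no root exists in the interval.

f has no root in that interval.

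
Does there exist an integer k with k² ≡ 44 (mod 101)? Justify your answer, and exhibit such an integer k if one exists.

101 is prime, so by Euler's criterion 44 is a square mod 101 iff 44^((101−1)/2) = 44^50 ≡ 1 (mod 101).
Squaring successively (mod 101): 44^2 = 1936 ≡ 17; 44^4 ≡ 17² = 289 ≡ 87; 44^8 ≡ 87² = 7569 ≡ 95; 44^16 ≡ 95² = 9025 ≡ 36; 44^32 ≡ 36² = 1296 ≡ 84.
Since 50 = 32 + 16 + 2, 44^50 ≡ 84 · 36 · 17; multiplying out mod 101: 84·36 = 3024 ≡ 95, then 95·17 = 1615 ≡ 100. Thus 44^50 ≡ 100 ≡ −1 (mod 101).
By Euler's criterion 44 is a quadratic non-residue mod 101: no k satisfies k² ≡ 44 (mod 101).

There is no such integer.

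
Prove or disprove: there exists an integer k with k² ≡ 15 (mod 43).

Take k = 31. Then 31² = 961 = 22·43 + 15, so 31² ≡ 15 (mod 43).

k = 31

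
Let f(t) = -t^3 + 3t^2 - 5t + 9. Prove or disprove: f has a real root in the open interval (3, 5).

f(3) = -6 and f(5) = -66, both negative.
The derivative f'(t) = -3t^2 + 6t - 5 is a quadratic with discriminant 6² − 4·(-3)·(-5) = -24 < 0; it never vanishes, so it is always negative (sign of the leading coefficient).
Hence f is strictly decreasing on ℝ, and in particular on [3, 5]. A strictly monotone function with same-sign endpoint values stays negative on the whole interval, so f has no zero in (3, 5).

No such root exists.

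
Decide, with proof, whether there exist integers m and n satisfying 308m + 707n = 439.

Both 308 and 707 are divisible by gcd(308, 707) = 7, hence so is any combination 308m + 707n.
However 439 leaves remainder 5 on division by 7.
Hence no integers m, n satisfy the equation.

No such integers exist.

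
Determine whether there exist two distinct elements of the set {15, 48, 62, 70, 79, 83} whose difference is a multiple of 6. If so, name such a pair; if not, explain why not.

No, no such pair exists.

Two integers differ by a multiple of 6 exactly when they have the same residue mod 6. The residues are 15↦3, 48↦0, 62↦2, 70↦4, 79↦1, 83↦5.
No residue repeats among the 6 elements, so no pair has difference ≡ 0 (mod 6).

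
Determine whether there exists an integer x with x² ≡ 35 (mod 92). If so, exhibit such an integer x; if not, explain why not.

Since 4 ∣ 92, a solution of x² ≡ 35 (mod 92) would also satisfy x² ≡ 35 ≡ 3 (mod 4).
Since (4 − x)² ≡ x² (mod 4), it suffices to square x = 0, 1, …, 2: the residues are 0, 1, 0.
So the quadratic residues mod 4 are {0, 1}, and 3 is not among them.
Hence no integer x has x² ≡ 35 (mod 92).

No, no such integer exists.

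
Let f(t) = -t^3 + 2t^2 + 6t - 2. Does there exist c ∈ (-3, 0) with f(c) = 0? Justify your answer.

f(-3) = 25 and f(0) = -2, which have opposite signs.
Since f is a polynomial it is continuous on [-3, 0].
The Intermediate Value Theorem then guarantees some c ∈ (-3, 0) with f(c) = 0.

Yes, such a c exists.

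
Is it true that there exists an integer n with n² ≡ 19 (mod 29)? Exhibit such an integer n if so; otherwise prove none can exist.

Apply Euler's criterion with the prime 29: 19 is a quadratic residue iff 19^14 ≡ 1 (mod 29), and a non-residue iff it is ≡ −1.
Squaring successively (mod 29): 19^2 = 361 ≡ 13; 19^4 ≡ 13² = 169 ≡ 24; 19^8 ≡ 24² = 576 ≡ 25.
Since 14 = 8 + 4 + 2, 19^14 ≡ 25 · 24 · 13; multiplying out mod 29: 25·24 = 600 ≡ 20, then 20·13 = 260 ≡ 28. Thus 19^14 ≡ 28 ≡ −1 (mod 29).
The value −1 means 19 is a non-residue modulo 29, so n² ≡ 19 (mod 29) is impossible.

No such integer exists.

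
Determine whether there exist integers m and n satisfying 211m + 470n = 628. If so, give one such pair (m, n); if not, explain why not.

Since gcd(211, 470) = 1, every integer is an integer combination of 211 and 470.
Run the Euclidean algorithm on 470 and 211: 470 = 2·211 + 48, 211 = 4·48 + 19, 48 = 2·19 + 10, 19 = 1·10 + 9, 10 = 1·9 + 1, 9 = 9·1 + 0.
Back-substituting, 1 = 10 − 1·9 = 10 − (19 − 1·10) = −19 + 2·10 = −19 + 2·(48 − 2·19) = 2·48 − 5·19 = 2·48 − 5·(211 − 4·48) = −5·211 + 22·48 = −5·211 + 22·(470 − 2·211) = 22·470 − 49·211; that is, 211·(-49) + 470·22 = 1.
Multiplying through by 628: m = (-49)·628 = -30772, n = 22·628 = 13816 is a solution.
Adding 66·470 to m and subtracting 66·211 from n gives the tidier solution (248, -110).
Check: 211·248 + 470·(-110) = 52328 − 51700 = 628. ✓

m = 248, n = -110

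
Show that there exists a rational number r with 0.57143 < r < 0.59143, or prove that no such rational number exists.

r = 7/12

Look for a denominator N such that an integer falls strictly between N·0.57143 and N·0.59143. N = 12 works: 12·0.57143 = 6.85716 < 7 < 7.09716 = 12·0.59143.
Dividing back, 0.57143 < 7/12 < 0.59143, and 7/12 is rational.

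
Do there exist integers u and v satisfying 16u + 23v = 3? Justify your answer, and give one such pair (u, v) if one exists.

u = 16, v = -11

16 and 23 are coprime, so 16u + 23v ranges over all of ℤ.
Run the Euclidean algorithm on 23 and 16: 23 = 1·16 + 7, 16 = 2·7 + 2, 7 = 3·2 + 1, 2 = 2·1 + 0.
Back-substituting, 1 = 7 − 3·2 = 7 − 3·(16 − 2·7) = −3·16 + 7·7 = −3·16 + 7·(23 − 1·16) = 7·23 − 10·16; that is, 16·(-10) + 23·7 = 1.
Times 3: 16·(-30) + 23·21 = 3, so (-30, 21) solves it.
The general solution is u = -30 + 23k, v = 21 − 16k; taking k = 2 gives the smaller pair u = 16, v = -11.
Check: 16·16 + 23·(-11) = 256 − 253 = 3. ✓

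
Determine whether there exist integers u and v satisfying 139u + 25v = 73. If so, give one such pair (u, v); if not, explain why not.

u = 7, v = -36

Since gcd(139, 25) = 1, every integer is an integer combination of 139 and 25.
Dividing repeatedly: 139 = 5·25 + 14, 25 = 1·14 + 11, 14 = 1·11 + 3, 11 = 3·3 + 2, 3 = 1·2 + 1, 2 = 2·1 + 0.
Back-substituting, 1 = 3 − 1·2 = 3 − (11 − 3·3) = −11 + 4·3 = −11 + 4·(14 − 1·11) = 4·14 − 5·11 = 4·14 − 5·(25 − 1·14) = −5·25 + 9·14 = −5·25 + 9·(139 − 5·25) = 9·139 − 50·25; that is, 139·9 + 25·(-50) = 1.
Scaling by 73 gives the particular solution (u, v) = (657, -3650).
Shifting by a multiple of (25, −139) keeps it a solution: u = 657 − 26·25 = 7, v = -3650 + 26·139 = -36.
Check: 139·7 + 25·(-36) = 973 − 900 = 73. ✓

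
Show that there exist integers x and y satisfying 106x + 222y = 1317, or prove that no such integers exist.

Both 106 and 222 are divisible by gcd(106, 222) = 2, hence so is any combination 106x + 222y.
But 1317 = 2·658 + 1, so 2 ∤ 1317.
So the equation is unsolvable over ℤ.

There are no such integers.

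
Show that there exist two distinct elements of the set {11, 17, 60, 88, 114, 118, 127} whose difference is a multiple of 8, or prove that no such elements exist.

There is no such pair.

Residues mod 8: 11↦3, 17↦1, 60↦4, 88↦0, 114↦2, 118↦6, 127↦7.
All 7 residues are distinct, so no two elements differ by a multiple of 8.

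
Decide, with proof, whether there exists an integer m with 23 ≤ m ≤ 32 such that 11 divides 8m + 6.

m = 24

At m = 24 we get 8·24 + 6 = 198, and 198 = 11·18.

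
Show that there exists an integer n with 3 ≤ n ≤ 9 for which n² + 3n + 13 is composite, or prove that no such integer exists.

At n = 9: 9² + 3·9 + 13 = 121 = 11·11, which is composite.

n = 9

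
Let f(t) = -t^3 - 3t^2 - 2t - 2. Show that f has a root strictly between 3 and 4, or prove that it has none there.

f has no root in that interval.

The endpoint values f(3) = -62 and f(4) = -122 are both negative. Claim: f(t) < 0 for every t in (3, 4).
Shift to the endpoint 3: with t = 3 + u (0 < u < 1), one computes f(3 + u) = -u^3 - 12u^2 - 47u - 62.
The nonzero coefficients here are all negative, so for u > 0 every term is negative (or zero), and the constant term -62 is strictly negative.
Therefore f(t) < 0 throughout (3, 4), and f has no zero there.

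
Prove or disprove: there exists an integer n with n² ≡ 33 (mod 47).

There is no such integer.

47 is prime, so by Euler's criterion 33 is a square mod 47 iff 33^((47−1)/2) = 33^23 ≡ 1 (mod 47).
Repeated squaring mod 47: 33^2 = 1089 ≡ 8; 33^4 ≡ 8² = 64 ≡ 17; 33^8 ≡ 17² = 289 ≡ 7; 33^16 ≡ 7² = 49 ≡ 2.
Since 23 = 16 + 4 + 2 + 1, 33^23 ≡ 2 · 17 · 8 · 33; multiplying out mod 47: 2·17 = 34 ≡ 34, then 34·8 = 272 ≡ 37, then 37·33 = 1221 ≡ 46. Thus 33^23 ≡ 46 ≡ −1 (mod 47).
The value −1 means 33 is a non-residue modulo 47, so n² ≡ 33 (mod 47) is impossible.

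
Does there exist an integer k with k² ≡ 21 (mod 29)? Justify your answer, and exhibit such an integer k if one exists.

No such integer exists.

Apply Euler's criterion with the prime 29: 21 is a quadratic residue iff 21^14 ≡ 1 (mod 29), and a non-residue iff it is ≡ −1.
Repeated squaring mod 29: 21^2 = 441 ≡ 6; 21^4 ≡ 6² = 36 ≡ 7; 21^8 ≡ 7² = 49 ≡ 20.
Since 14 = 8 + 4 + 2, 21^14 ≡ 20 · 7 · 6; multiplying out mod 29: 20·7 = 140 ≡ 24, then 24·6 = 144 ≡ 28. Thus 21^14 ≡ 28 ≡ −1 (mod 29).
By Euler's criterion 21 is a quadratic non-residue mod 29: no k satisfies k² ≡ 21 (mod 29).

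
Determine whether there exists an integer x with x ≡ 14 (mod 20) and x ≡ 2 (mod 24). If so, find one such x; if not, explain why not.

x = 74

The moduli are not coprime: gcd(20, 24) = 4. Compatibility requires 4 ∣ (2 − 14) = -12, which holds, so solutions exist.
List candidates x ≡ 14 (mod 20): 14, 34, 54, 74. Modulo 24 these are 14, 10, 6, 2; 74 gives 2 as required.
Verify: 74 = 3·20 + 14 and 74 = 3·24 + 2. ✓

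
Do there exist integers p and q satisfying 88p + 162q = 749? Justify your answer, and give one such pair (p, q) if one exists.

Both 88 and 162 are divisible by gcd(88, 162) = 2, hence so is any combination 88p + 162q.
However 749 leaves remainder 1 on division by 2.
So the equation is unsolvable over ℤ.

No such integers exist.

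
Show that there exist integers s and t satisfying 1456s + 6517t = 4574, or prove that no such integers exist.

No, no such integers exist.

Both 1456 and 6517 are divisible by gcd(1456, 6517) = 7, hence so is any combination 1456s + 6517t.
But 4574 is not a multiple of 7 (it leaves remainder 3).
Therefore 1456s + 6517t = 4574 has no solution in integers.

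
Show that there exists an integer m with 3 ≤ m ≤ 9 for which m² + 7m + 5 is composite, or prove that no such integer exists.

m = 8

At m = 8: 8² + 7·8 + 5 = 125 = 5·25, which is composite.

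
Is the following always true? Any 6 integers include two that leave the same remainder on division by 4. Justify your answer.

Yes, this is always true.

Each integer lies in one of the 4 residue classes modulo 4.
Since 6 > 4, two of the 6 integers must share a residue class by the pigeonhole principle; call them a and b.
That is, a and b leave the same remainder on division by 4, as claimed.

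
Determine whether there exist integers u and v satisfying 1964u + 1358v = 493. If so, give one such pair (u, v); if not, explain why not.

Any value of 1964u + 1358v is a multiple of gcd(1964, 1358) = 2.
But 493 = 2·246 + 1, so 2 ∤ 493.
So the equation is unsolvable over ℤ.

No such integers exist.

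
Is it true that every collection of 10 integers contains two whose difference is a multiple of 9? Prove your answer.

Each integer lies in one of the 9 residue classes modulo 9.
Placing 10 integers into 9 classes, some class receives at least two — say a and b.
Their difference a − b is then a multiple of 9.

True.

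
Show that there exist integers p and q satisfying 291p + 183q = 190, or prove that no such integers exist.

Any value of 291p + 183q is a multiple of gcd(291, 183) = 3.
But 190 is not a multiple of 3 (it leaves remainder 1).
Therefore 291p + 183q = 190 has no solution in integers.

No such integers exist.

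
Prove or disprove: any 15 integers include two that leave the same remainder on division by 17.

Consider the 15 integers 21, 22, …, 35. They lie in distinct residue classes modulo 17, since 15 ≤ 17.
Hence this collection has no pair with equal remainders mod 17, disproving the claim.

No, the set {21, 22, 23, 24, 25, 26, 27, 28, 29, 30, 31, 32, 33, 34, 35} is a counterexample.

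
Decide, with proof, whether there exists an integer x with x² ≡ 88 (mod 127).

x = 56

x = 56 works: 56² = 3136, and 3136 − 88 = 3048 = 24·127.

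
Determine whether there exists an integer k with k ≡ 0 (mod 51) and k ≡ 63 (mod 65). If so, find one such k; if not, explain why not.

The moduli 51 and 65 are coprime, so by the Chinese Remainder Theorem a unique solution modulo 3315 exists.
Write k = 0 + 51t and require 0 + 51t ≡ 63 (mod 65), i.e. 51t ≡ 63 (mod 65).
To invert 51 modulo 65: 65 = 1·51 + 14, 51 = 3·14 + 9, 14 = 1·9 + 5, 9 = 1·5 + 4, 5 = 1·4 + 1, 4 = 4·1 + 0, and unwinding, 1 = 5 − 1·4 = 5 − (9 − 1·5) = −9 + 2·5 = −9 + 2·(14 − 1·9) = 2·14 − 3·9 = 2·14 − 3·(51 − 3·14) = −3·51 + 11·14 = −3·51 + 11·(65 − 1·51) = 11·65 − 14·51. Thus 51⁻¹ ≡ -14 ≡ 51 (mod 65).
Therefore t ≡ 51·63 = 3213 ≡ 28 (mod 65).
With t = 28: k = 0 + 51·28 = 1428.
Indeed 1428 ≡ 0 (mod 51) and 1428 ≡ 63 (mod 65).

k = 1428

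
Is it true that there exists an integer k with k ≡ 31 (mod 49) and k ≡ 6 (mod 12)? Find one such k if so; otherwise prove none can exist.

k = 570

Since 49 and 12 share no common factor, CRT says the pair of congruences has a solution (unique mod 588).
Write k = 31 + 49t and require 31 + 49t ≡ 6 (mod 12), i.e. 49t ≡ 11 (mod 12).
49 ≡ 1 (mod 12), so this reads 1t ≡ 11 (mod 12). So t ≡ 11 (mod 12).
With t = 11: k = 31 + 49·11 = 570.
Verify: 570 = 11·49 + 31 and 570 = 47·12 + 6. ✓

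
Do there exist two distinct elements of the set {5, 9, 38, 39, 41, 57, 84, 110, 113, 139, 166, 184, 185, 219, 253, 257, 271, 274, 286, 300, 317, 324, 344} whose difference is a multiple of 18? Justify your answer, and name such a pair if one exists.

5 mod 18 = 5 and 41 mod 18 = 5, so 41 − 5 = 36 = 2·18.

5 and 41 are such a pair.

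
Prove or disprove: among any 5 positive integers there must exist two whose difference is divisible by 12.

Consider the 5 integers 38, 39, …, 42. They lie in distinct residue classes modulo 12, since 5 ≤ 12.
Any two of them differ by at most 4 < 12 and by at least 1, so no difference is a multiple of 12.

No; for instance {38, 39, 40, 41, 42} is a counterexample.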